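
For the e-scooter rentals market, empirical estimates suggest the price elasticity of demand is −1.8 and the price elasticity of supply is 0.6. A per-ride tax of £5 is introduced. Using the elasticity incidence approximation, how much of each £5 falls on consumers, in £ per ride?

Consumers bear ≈ £1.25 per ride.

Incidence ratio: consumers' share ≈ εs / (εs + |εd|) = 0.6 / (0.6 + 1.8) = 0.25.
So consumers bear ≈ 0.25 × £5 = £1.25; sellers bear £3.75.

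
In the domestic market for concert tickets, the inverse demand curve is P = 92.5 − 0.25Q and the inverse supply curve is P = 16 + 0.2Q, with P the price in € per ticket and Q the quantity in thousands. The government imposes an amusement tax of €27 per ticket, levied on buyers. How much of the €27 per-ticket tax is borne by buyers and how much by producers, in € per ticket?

Rewrite in direct form: Qd = 370 − 4P and Qs = 5P − 80.
Without the tax, 370 − 4P = 5P − 80 gives 9P = 450, so P* = €50 and Q* = 170.
With the tax collected from buyers, demand (in seller-price terms) shifts: Qd = 370 − 4(P + 27).
New equilibrium: buyers pay €65, producers receive €38, Q = 110. (Wedge: Pb − Ps = 27.)
Burden on buyers: €15; on producers: €12. (They sum to €27.)

Buyers bear €15 per ticket; producers bear €12 per ticket.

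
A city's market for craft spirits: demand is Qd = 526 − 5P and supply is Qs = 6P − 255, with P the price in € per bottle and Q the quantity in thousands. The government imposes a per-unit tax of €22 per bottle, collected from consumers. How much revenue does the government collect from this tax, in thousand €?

Tax revenue = €2442 thousand.

Before the tax: set 526 − 5P = 6P − 255 → P* = €71, Q* = 171.
With the tax collected from consumers, demand (in seller-price terms) shifts: Qd = 526 − 5(P + 22).
New equilibrium: consumers pay €83, sellers receive €61, Q = 111. (Wedge: Pb − Ps = 22.)
Revenue = t · Q = 22 · 111 = €2442.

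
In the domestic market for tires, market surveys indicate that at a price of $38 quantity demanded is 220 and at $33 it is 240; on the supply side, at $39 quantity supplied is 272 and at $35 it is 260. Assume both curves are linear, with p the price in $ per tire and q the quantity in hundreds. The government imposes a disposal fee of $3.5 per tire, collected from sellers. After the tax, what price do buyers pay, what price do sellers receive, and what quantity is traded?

Buyers pay $32.5; sellers receive $29; quantity = 242.

Demand slope: (240 − 220)/(33 − 38) = -4, so qd = 372 − 4p.
Supply slope: (260 − 272)/(35 − 39) = 3, so qs = 3p + 155.
Before the tax: set 372 − 4p = 3p + 155 → p* = $31, q* = 248.
With the tax collected from sellers, supply shifts: qs = 3(p − 3.5) + 155.
Solving gives q = 242 with buyers paying $32.5 and sellers receiving $29 (the $3.5 wedge).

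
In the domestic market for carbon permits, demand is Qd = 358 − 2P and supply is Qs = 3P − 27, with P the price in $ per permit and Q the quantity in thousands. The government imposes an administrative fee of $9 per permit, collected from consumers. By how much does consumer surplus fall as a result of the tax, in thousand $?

Consumer surplus falls by $1072.44 thousand.

Before the tax: set 358 − 2P = 3P − 27 → P* = $77, Q* = 204.
With the tax collected from consumers, demand (in seller-price terms) shifts: Qd = 358 − 2(P + 9).
New equilibrium: consumers pay $82.4, sellers receive $73.4, Q = 193.2. (Wedge: Pb − Ps = 9.)
ΔCS is the trapezoid between Q = 193.2 and Q = 204 of height $5.4: ½ · (204 + 193.2) · 5.4 = $1072.44.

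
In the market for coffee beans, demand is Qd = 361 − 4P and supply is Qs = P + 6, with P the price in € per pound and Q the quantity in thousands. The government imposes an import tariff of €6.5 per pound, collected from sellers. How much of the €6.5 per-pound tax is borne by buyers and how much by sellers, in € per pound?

Buyers bear €1.3 per pound; sellers bear €5.2 per pound.

Without the tax, 361 − 4P = P + 6 gives 5P = 355, so P* = €71 and Q* = 77.
With the tax collected from sellers, supply shifts: Qs = (P − 6.5) + 6.
New equilibrium: buyers pay €72.3, sellers receive €65.8, Q = 71.8. (Wedge: Pb − Ps = 6.5.)
Burden on buyers: €1.3; on sellers: €5.2. (They sum to €6.5.)
The less price-elastic side of the market bears the larger share of a per-unit tax.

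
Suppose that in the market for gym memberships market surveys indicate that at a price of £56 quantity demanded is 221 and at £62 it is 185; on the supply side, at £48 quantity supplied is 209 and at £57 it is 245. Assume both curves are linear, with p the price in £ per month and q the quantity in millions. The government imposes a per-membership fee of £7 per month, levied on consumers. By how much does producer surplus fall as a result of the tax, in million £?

Demand slope: (185 − 221)/(62 − 56) = -6, so qd = 557 − 6p.
Supply slope: (245 − 209)/(57 − 48) = 4, so qs = 4p + 17.
Before the tax: set 557 − 6p = 4p + 17 → p* = £54, q* = 233.
With the tax collected from consumers, demand (in seller-price terms) shifts: qd = 557 − 6(p + 7).
New equilibrium: consumers pay £56.8, sellers receive £49.8, q = 216.2. (Wedge: pb − ps = 7.)
ΔPS is the trapezoid between Q = 216.2 and Q = 233 of height £4.2: ½ · (233 + 216.2) · 4.2 = £943.32.

Producer surplus falls by £943.32 million.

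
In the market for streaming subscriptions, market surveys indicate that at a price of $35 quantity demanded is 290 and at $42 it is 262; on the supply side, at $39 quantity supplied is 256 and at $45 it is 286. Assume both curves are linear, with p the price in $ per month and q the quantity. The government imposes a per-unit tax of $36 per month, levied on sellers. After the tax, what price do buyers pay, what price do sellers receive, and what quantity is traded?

Buyers pay $61; sellers receive $25; quantity = 186.

Demand slope: (262 − 290)/(42 − 35) = -4, so qd = 430 − 4p.
Supply slope: (286 − 256)/(45 − 39) = 5, so qs = 5p + 61.
Without the tax, 430 − 4p = 5p + 61 gives 9p = 369, so p* = $41 and q* = 266.
With the tax collected from sellers, supply shifts: qs = 5(p − 36) + 61.
Solving gives q = 186 with buyers paying $61 and sellers receiving $25 (the $36 wedge).
The less price-elastic side of the market bears the larger share of a per-unit tax.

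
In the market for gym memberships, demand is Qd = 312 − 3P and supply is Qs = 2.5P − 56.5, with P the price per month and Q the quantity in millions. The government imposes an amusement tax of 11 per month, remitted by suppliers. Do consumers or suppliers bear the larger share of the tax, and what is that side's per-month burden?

Suppliers bear the larger share: 6 per month.

Before the tax: set 312 − 3P = 2.5P − 56.5 → P* = 67, Q* = 111.
With the tax collected from suppliers, supply shifts: Qs = 2.5(P − 11) − 56.5.
Solving gives Q = 96 with consumers paying 72 and suppliers receiving 61 (the 11 wedge).
Per-month burden: consumers 5, suppliers 6.
Suppliers take the larger share because supply is less price-elastic here (demand slope 3 vs supply slope 2.5).
The less price-elastic side of the market bears the larger share of a per-unit tax.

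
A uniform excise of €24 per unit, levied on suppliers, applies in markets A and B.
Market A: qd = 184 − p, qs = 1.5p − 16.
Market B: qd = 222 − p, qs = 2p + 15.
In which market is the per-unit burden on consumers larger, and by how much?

Market B, by €1.6.

Market A: pre-tax p* = €80, q* = 104; post-tax q = 89.6; per-unit burden on consumers = €14.4.
Market B: pre-tax p* = €69, q* = 153; post-tax q = 137; per-unit burden on consumers = €16.
Difference: €14.4 vs €16 → market B is larger by €1.6.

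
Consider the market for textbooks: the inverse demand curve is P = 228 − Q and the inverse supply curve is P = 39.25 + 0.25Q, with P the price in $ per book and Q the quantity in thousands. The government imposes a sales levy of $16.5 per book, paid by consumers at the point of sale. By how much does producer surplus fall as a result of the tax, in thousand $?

Producer surplus falls by $476.52 thousand.

Inverting to Q(P) form: Qd = 228 − P; Qs = 4P − 157.
Before the tax: set 228 − P = 4P − 157 → P* = $77, Q* = 151.
With the tax collected from consumers, demand (in seller-price terms) shifts: Qd = 228 − (P + 16.5).
New equilibrium: consumers pay $90.2, sellers receive $73.7, Q = 137.8. (Wedge: Pb − Ps = 16.5.)
ΔPS is the trapezoid between Q = 137.8 and Q = 151 of height $3.3: ½ · (151 + 137.8) · 3.3 = $476.52.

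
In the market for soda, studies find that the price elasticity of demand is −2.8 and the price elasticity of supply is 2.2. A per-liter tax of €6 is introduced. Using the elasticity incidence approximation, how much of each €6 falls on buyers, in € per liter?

Buyers bear ≈ €2.64 per liter.

Incidence ratio: buyers' share ≈ εs / (εs + |εd|) = 2.2 / (2.2 + 2.8) = 0.44.
So buyers bear ≈ 0.44 × €6 = €2.64; producers bear €3.36.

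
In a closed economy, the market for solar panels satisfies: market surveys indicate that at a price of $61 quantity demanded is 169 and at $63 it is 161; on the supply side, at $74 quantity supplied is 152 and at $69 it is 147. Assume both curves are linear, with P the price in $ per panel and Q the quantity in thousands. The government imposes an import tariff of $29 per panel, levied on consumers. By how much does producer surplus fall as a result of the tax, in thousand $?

Producer surplus falls by $3094.88 thousand.

Demand slope: (161 − 169)/(63 − 61) = -4, so Qd = 413 − 4P.
Supply slope: (147 − 152)/(69 − 74) = 1, so Qs = P + 78.
Before the tax: set 413 − 4P = P + 78 → P* = $67, Q* = 145.
With the tax collected from consumers, demand (in seller-price terms) shifts: Qd = 413 − 4(P + 29).
Solving gives Q = 121.8 with consumers paying $72.8 and producers receiving $43.8 (the $29 wedge).
ΔPS is the trapezoid between Q = 121.8 and Q = 145 of height $23.2: ½ · (145 + 121.8) · 23.2 = $3094.88.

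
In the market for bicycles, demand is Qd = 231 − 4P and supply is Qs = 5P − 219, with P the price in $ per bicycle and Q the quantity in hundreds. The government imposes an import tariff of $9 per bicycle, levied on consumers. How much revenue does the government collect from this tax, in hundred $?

Before the tax: set 231 − 4P = 5P − 219 → P* = $50, Q* = 31.
With the tax collected from consumers, demand (in seller-price terms) shifts: Qd = 231 − 4(P + 9).
New equilibrium: consumers pay $55, suppliers receive $46, Q = 11. (Wedge: Pb − Ps = 9.)
Revenue = t · Q = 9 · 11 = $99.

Tax revenue = $99 hundred.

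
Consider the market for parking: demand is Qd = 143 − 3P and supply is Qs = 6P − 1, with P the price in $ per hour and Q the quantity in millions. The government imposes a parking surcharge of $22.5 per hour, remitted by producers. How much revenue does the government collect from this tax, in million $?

Before the tax: set 143 − 3P = 6P − 1 → P* = $16, Q* = 95.
With the tax collected from producers, supply shifts: Qs = 6(P − 22.5) − 1.
New equilibrium: buyers pay $31, producers receive $8.5, Q = 50. (Wedge: Pb − Ps = 22.5.)
Revenue = t · Q = 22.5 · 50 = $1125.

Tax revenue = $1125 million.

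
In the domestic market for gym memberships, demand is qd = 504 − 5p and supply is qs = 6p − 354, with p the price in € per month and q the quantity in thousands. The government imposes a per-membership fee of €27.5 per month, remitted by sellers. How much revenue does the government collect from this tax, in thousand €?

Tax revenue = €1072.5 thousand.

Without the tax, 504 − 5p = 6p − 354 gives 11p = 858, so p* = €78 and q* = 114.
With the tax collected from sellers, supply shifts: qs = 6(p − 27.5) − 354.
New equilibrium: buyers pay €93, sellers receive €65.5, q = 39. (Wedge: pb − ps = 27.5.)
Revenue = t · Q = 27.5 · 39 = €1072.5.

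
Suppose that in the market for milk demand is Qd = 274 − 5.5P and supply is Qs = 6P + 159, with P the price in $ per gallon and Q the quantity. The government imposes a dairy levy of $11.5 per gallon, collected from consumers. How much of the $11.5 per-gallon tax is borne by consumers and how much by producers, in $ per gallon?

Without the tax, 274 − 5.5P = 6P + 159 gives 11.5P = 115, so P* = $10 and Q* = 219.
With the tax collected from consumers, demand (in seller-price terms) shifts: Qd = 274 − 5.5(P + 11.5).
Solving gives Q = 186 with consumers paying $16 and producers receiving $4.5 (the $11.5 wedge).
Burden on consumers: $6; on producers: $5.5. (They sum to $11.5.)

Consumers bear $6 per gallon; producers bear $5.5 per gallon.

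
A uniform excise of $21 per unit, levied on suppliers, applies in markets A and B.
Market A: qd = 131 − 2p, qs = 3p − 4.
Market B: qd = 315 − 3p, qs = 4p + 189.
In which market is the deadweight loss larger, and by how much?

Market B, by $113.4.

Market A: pre-tax p* = $27, q* = 77; post-tax q = 51.8; deadweight loss = $264.6.
Market B: pre-tax p* = $18, q* = 261; post-tax q = 225; deadweight loss = $378.
Difference: $264.6 vs $378 → market B is larger by $113.4.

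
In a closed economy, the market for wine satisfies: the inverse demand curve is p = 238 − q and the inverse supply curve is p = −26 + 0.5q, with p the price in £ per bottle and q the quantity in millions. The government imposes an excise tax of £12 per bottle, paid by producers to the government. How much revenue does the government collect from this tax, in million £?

Tax revenue = £2016 million.

Inverting to q(p) form: qd = 238 − p; qs = 2p + 52.
Before the tax: set 238 − p = 2p + 52 → p* = £62, q* = 176.
With the tax collected from producers, supply shifts: qs = 2(p − 12) + 52.
New equilibrium: buyers pay £70, producers receive £58, q = 168. (Wedge: pb − ps = 12.)
Revenue = t · Q = 12 · 168 = £2016.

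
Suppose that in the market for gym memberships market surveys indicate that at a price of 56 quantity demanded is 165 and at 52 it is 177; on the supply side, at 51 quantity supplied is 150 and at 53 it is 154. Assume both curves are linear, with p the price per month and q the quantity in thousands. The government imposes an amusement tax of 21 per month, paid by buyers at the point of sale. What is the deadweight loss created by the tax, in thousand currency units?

Deadweight loss = 264.6 thousand.

Demand slope: (177 − 165)/(52 − 56) = -3, so qd = 333 − 3p.
Supply slope: (154 − 150)/(53 − 51) = 2, so qs = 2p + 48.
Before the tax: set 333 − 3p = 2p + 48 → p* = 57, q* = 162.
With the tax collected from buyers, demand (in seller-price terms) shifts: qd = 333 − 3(p + 21).
New equilibrium: buyers pay 65.4, producers receive 44.4, q = 136.8. (Wedge: pb − ps = 21.)
Quantity falls by |ΔQ| = |162 − 136.8| = 25.2.
DWL = ½ · t · |ΔQ| = ½ · 21 · 25.2 = 264.6.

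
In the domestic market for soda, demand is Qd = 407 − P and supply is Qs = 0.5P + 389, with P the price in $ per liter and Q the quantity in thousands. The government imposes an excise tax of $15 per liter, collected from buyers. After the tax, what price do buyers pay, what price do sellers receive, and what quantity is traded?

Before the tax: set 407 − P = 0.5P + 389 → P* = $12, Q* = 395.
With the tax collected from buyers, demand (in seller-price terms) shifts: Qd = 407 − (P + 15).
Solving gives Q = 390 with buyers paying $17 and sellers receiving $2 (the $15 wedge).
The less price-elastic side of the market bears the larger share of a per-unit tax.

Buyers pay $17; sellers receive $2; quantity = 390.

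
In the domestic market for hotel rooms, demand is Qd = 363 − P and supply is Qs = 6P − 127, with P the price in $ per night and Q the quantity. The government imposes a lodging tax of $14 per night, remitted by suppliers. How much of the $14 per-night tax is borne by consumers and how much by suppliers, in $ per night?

Consumers bear $12 per night; suppliers bear $2 per night.

Without the tax, 363 − P = 6P − 127 gives 7P = 490, so P* = $70 and Q* = 293.
With the tax collected from suppliers, supply shifts: Qs = 6(P − 14) − 127.
Solving gives Q = 281 with consumers paying $82 and suppliers receiving $68 (the $14 wedge).
Burden on consumers: $12; on suppliers: $2. (They sum to $14.)
The less price-elastic side of the market bears the larger share of a per-unit tax.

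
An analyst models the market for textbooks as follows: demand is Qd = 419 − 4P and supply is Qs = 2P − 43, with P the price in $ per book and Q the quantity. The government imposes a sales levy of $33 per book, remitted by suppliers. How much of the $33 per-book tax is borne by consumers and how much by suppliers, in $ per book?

Consumers bear $11 per book; suppliers bear $22 per book.

Before the tax: set 419 − 4P = 2P − 43 → P* = $77, Q* = 111.
With the tax collected from suppliers, supply shifts: Qs = 2(P − 33) − 43.
Solving gives Q = 67 with consumers paying $88 and suppliers receiving $55 (the $33 wedge).
Burden on consumers: $11; on suppliers: $22. (They sum to $33.)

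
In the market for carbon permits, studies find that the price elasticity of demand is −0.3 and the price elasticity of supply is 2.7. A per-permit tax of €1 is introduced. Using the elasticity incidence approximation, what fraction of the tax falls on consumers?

Consumers' share ≈ 0.9.

Incidence ratio: consumers' share ≈ εs / (εs + |εd|) = 2.7 / (2.7 + 0.3) = 0.9.
Supply is the more elastic side, so consumers bear the larger share.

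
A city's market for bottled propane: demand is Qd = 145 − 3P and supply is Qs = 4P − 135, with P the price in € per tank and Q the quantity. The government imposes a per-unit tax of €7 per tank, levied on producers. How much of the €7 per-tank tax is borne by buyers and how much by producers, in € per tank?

Without the tax, 145 − 3P = 4P − 135 gives 7P = 280, so P* = €40 and Q* = 25.
With the tax collected from producers, supply shifts: Qs = 4(P − 7) − 135.
Solving gives Q = 13 with buyers paying €44 and producers receiving €37 (the €7 wedge).
Burden on buyers: €4; on producers: €3. (They sum to €7.)

Buyers bear €4 per tank; producers bear €3 per tank.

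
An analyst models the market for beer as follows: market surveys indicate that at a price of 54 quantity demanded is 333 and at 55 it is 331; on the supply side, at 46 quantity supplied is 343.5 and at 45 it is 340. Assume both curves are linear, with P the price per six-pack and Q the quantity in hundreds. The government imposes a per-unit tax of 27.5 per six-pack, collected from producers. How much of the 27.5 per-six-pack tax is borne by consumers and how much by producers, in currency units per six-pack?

Demand slope: (331 − 333)/(55 − 54) = -2, so Qd = 441 − 2P.
Supply slope: (340 − 343.5)/(45 − 46) = 3.5, so Qs = 3.5P + 182.5.
Before the tax: set 441 − 2P = 3.5P + 182.5 → P* = 47, Q* = 347.
With the tax collected from producers, supply shifts: Qs = 3.5(P − 27.5) + 182.5.
New equilibrium: consumers pay 64.5, producers receive 37, Q = 312. (Wedge: Pb − Ps = 27.5.)
Burden on consumers: 17.5; on producers: 10. (They sum to 27.5.)

Consumers bear 17.5 per six-pack; producers bear 10 per six-pack.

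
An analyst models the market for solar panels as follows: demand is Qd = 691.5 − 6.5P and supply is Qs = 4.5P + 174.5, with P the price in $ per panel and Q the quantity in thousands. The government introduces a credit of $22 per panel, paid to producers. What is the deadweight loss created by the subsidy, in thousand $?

Deadweight loss = $643.5 thousand.

Before the subsidy: set 691.5 − 6.5P = 4.5P + 174.5 → P* = $47, Q* = 386.
With a per-unit subsidy paid to producers, each receives P + 22 per unit sold, so supply becomes Qs = 4.5(P + 22) + 174.5.
New equilibrium: consumers pay $38, producers receive $60, Q = 444.5. (Wedge: Pb − Ps = −22.)
Quantity rises by |ΔQ| = |386 − 444.5| = 58.5.
DWL = ½ · t · |ΔQ| = ½ · 22 · 58.5 = $643.5.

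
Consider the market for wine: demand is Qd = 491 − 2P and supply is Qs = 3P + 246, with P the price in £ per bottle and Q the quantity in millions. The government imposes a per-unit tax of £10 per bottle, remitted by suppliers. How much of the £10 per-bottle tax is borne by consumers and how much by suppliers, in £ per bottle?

Consumers bear £6 per bottle; suppliers bear £4 per bottle.

Before the tax: set 491 − 2P = 3P + 246 → P* = £49, Q* = 393.
With the tax collected from suppliers, supply shifts: Qs = 3(P − 10) + 246.
New equilibrium: consumers pay £55, suppliers receive £45, Q = 381. (Wedge: Pb − Ps = 10.)
Burden on consumers: £6; on suppliers: £4. (They sum to £10.)
The less price-elastic side of the market bears the larger share of a per-unit tax.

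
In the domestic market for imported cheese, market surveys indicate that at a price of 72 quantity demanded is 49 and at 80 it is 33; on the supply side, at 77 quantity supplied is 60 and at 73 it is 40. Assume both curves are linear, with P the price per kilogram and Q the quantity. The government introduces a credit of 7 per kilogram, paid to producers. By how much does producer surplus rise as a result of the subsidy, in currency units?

Producer surplus rises by 100.

Demand slope: (33 − 49)/(80 − 72) = -2, so Qd = 193 − 2P.
Supply slope: (40 − 60)/(73 − 77) = 5, so Qs = 5P − 325.
Without the subsidy, 193 − 2P = 5P − 325 gives 7P = 518, so P* = 74 and Q* = 45.
With a per-unit subsidy paid to producers, each receives P + 7 per unit sold, so supply becomes Qs = 5(P + 7) − 325.
New equilibrium: consumers pay 69, producers receive 76, Q = 55. (Wedge: Pb − Ps = −7.)
ΔPS is the trapezoid between Q = 55 and Q = 45 of height 2: ½ · (45 + 55) · 2 = 100.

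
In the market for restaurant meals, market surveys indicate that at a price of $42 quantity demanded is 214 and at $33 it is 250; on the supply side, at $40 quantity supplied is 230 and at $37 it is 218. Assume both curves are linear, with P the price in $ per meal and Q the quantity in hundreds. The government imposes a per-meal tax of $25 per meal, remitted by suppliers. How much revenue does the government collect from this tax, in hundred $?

Demand slope: (250 − 214)/(33 − 42) = -4, so Qd = 382 − 4P.
Supply slope: (218 − 230)/(37 − 40) = 4, so Qs = 4P + 70.
Before the tax: set 382 − 4P = 4P + 70 → P* = $39, Q* = 226.
With the tax collected from suppliers, supply shifts: Qs = 4(P − 25) + 70.
New equilibrium: buyers pay $51.5, suppliers receive $26.5, Q = 176. (Wedge: Pb − Ps = 25.)
Revenue = t · Q = 25 · 176 = $4400.

Tax revenue = $4400 hundred.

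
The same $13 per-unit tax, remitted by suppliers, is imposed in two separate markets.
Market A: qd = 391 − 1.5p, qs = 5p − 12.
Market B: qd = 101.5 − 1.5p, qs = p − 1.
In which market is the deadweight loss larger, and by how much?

Market A: pre-tax p* = $62, q* = 298; post-tax q = 283; deadweight loss = $97.5.
Market B: pre-tax p* = $41, q* = 40; post-tax q = 32.2; deadweight loss = $50.7.
Difference: $97.5 vs $50.7 → market A is larger by $46.8.

Market A, by $46.8.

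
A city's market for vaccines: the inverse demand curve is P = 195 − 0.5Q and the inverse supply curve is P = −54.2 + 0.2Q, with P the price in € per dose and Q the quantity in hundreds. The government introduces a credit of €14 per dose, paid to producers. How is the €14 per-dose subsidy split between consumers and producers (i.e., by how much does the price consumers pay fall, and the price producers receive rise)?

Consumers gain €10 per dose; producers gain €4 per dose.

Rewrite in direct form: Qd = 390 − 2P and Qs = 5P + 271.
Without the subsidy, 390 − 2P = 5P + 271 gives 7P = 119, so P* = €17 and Q* = 356.
With a per-unit subsidy paid to producers, each receives P + 14 per unit sold, so supply becomes Qs = 5(P + 14) + 271.
Solving gives Q = 376 with consumers paying €7 and producers receiving €21 (the €14 wedge).
Gain to consumers: €10; to producers: €4. (They sum to €14.)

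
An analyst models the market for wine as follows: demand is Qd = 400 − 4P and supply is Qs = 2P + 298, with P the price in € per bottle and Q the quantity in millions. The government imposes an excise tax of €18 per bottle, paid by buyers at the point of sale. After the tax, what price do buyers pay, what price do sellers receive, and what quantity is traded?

Before the tax: set 400 − 4P = 2P + 298 → P* = €17, Q* = 332.
With the tax collected from buyers, demand (in seller-price terms) shifts: Qd = 400 − 4(P + 18).
New equilibrium: buyers pay €23, sellers receive €5, Q = 308. (Wedge: Pb − Ps = 18.)

Buyers pay €23; sellers receive €5; quantity = 308.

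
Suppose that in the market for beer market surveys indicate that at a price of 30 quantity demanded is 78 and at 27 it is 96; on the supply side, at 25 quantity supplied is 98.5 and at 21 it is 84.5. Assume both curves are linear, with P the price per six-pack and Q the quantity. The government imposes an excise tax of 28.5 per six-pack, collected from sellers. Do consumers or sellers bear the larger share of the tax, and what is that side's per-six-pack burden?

Sellers bear the larger share: 18 per six-pack.

Demand slope: (96 − 78)/(27 − 30) = -6, so Qd = 258 − 6P.
Supply slope: (84.5 − 98.5)/(21 − 25) = 3.5, so Qs = 3.5P + 11.
Without the tax, 258 − 6P = 3.5P + 11 gives 9.5P = 247, so P* = 26 and Q* = 102.
With the tax collected from sellers, supply shifts: Qs = 3.5(P − 28.5) + 11.
Solving gives Q = 39 with consumers paying 36.5 and sellers receiving 8 (the 28.5 wedge).
Per-six-pack burden: consumers 10.5, sellers 18.
Sellers take the larger share because supply is less price-elastic here (demand slope 6 vs supply slope 3.5).
The less price-elastic side of the market bears the larger share of a per-unit tax.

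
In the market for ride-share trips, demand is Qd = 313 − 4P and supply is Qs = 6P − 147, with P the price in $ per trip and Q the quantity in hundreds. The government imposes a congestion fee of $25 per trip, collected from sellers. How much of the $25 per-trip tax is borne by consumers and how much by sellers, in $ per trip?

Without the tax, 313 − 4P = 6P − 147 gives 10P = 460, so P* = $46 and Q* = 129.
With the tax collected from sellers, supply shifts: Qs = 6(P − 25) − 147.
Solving gives Q = 69 with consumers paying $61 and sellers receiving $36 (the $25 wedge).
Burden on consumers: $15; on sellers: $10. (They sum to $25.)
The less price-elastic side of the market bears the larger share of a per-unit tax.

Consumers bear $15 per trip; sellers bear $10 per trip.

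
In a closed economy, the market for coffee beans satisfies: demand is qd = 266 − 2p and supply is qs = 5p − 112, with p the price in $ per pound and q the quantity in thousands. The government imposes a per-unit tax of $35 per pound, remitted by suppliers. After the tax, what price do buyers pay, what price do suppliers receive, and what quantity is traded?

Before the tax: set 266 − 2p = 5p − 112 → p* = $54, q* = 158.
With the tax collected from suppliers, supply shifts: qs = 5(p − 35) − 112.
New equilibrium: buyers pay $79, suppliers receive $44, q = 108. (Wedge: pb − ps = 35.)

Buyers pay $79; suppliers receive $44; quantity = 108.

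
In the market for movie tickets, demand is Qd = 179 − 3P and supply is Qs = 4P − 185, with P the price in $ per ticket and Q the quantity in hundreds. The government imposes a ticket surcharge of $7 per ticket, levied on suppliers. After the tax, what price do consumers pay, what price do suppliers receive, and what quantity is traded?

Before the tax: set 179 − 3P = 4P − 185 → P* = $52, Q* = 23.
With the tax collected from suppliers, supply shifts: Qs = 4(P − 7) − 185.
Solving gives Q = 11 with consumers paying $56 and suppliers receiving $49 (the $7 wedge).

Consumers pay $56; suppliers receive $49; quantity = 11.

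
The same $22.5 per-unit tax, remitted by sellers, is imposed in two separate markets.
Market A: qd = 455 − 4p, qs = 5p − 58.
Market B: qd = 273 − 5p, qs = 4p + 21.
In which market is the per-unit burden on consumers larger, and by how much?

Market A: pre-tax p* = $57, q* = 227; post-tax q = 177; per-unit burden on consumers = $12.5.
Market B: pre-tax p* = $28, q* = 133; post-tax q = 83; per-unit burden on consumers = $10.
Difference: $12.5 vs $10 → market A is larger by $2.5.

Market A, by $2.5.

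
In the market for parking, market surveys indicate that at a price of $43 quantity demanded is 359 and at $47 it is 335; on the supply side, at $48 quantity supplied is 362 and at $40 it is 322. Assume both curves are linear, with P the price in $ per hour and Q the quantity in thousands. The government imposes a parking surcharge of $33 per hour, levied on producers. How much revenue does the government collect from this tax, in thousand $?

Tax revenue = $8481 thousand.

Demand slope: (335 − 359)/(47 − 43) = -6, so Qd = 617 − 6P.
Supply slope: (322 − 362)/(40 − 48) = 5, so Qs = 5P + 122.
Before the tax: set 617 − 6P = 5P + 122 → P* = $45, Q* = 347.
With the tax collected from producers, supply shifts: Qs = 5(P − 33) + 122.
Solving gives Q = 257 with buyers paying $60 and producers receiving $27 (the $33 wedge).
Revenue = t · Q = 33 · 257 = $8481.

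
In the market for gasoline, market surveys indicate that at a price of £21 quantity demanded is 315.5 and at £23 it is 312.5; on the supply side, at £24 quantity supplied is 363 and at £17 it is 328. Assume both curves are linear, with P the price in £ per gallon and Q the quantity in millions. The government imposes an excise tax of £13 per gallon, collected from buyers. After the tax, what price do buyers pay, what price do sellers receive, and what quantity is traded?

Demand slope: (312.5 − 315.5)/(23 − 21) = -1.5, so Qd = 347 − 1.5P.
Supply slope: (328 − 363)/(17 − 24) = 5, so Qs = 5P + 243.
Without the tax, 347 − 1.5P = 5P + 243 gives 6.5P = 104, so P* = £16 and Q* = 323.
With the tax collected from buyers, demand (in seller-price terms) shifts: Qd = 347 − 1.5(P + 13).
Solving gives Q = 308 with buyers paying £26 and sellers receiving £13 (the £13 wedge).

Buyers pay £26; sellers receive £13; quantity = 308.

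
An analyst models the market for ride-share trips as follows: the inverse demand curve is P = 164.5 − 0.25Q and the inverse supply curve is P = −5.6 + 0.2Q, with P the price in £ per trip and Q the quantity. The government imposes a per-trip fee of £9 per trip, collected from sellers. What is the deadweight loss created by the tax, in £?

Deadweight loss = £90.

Rewrite in direct form: Qd = 658 − 4P and Qs = 5P + 28.
Before the tax: set 658 − 4P = 5P + 28 → P* = £70, Q* = 378.
With the tax collected from sellers, supply shifts: Qs = 5(P − 9) + 28.
Solving gives Q = 358 with buyers paying £75 and sellers receiving £66 (the £9 wedge).
Quantity falls by |ΔQ| = |378 − 358| = 20.
DWL = ½ · t · |ΔQ| = ½ · 9 · 20 = £90.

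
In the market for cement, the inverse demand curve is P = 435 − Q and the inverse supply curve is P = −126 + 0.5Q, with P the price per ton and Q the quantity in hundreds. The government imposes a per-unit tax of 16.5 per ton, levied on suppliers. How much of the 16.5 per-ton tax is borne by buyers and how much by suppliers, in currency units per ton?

Inverting to Q(P) form: Qd = 435 − P; Qs = 2P + 252.
Before the tax: set 435 − P = 2P + 252 → P* = 61, Q* = 374.
With the tax collected from suppliers, supply shifts: Qs = 2(P − 16.5) + 252.
Solving gives Q = 363 with buyers paying 72 and suppliers receiving 55.5 (the 16.5 wedge).
Burden on buyers: 11; on suppliers: 5.5. (They sum to 16.5.)
The less price-elastic side of the market bears the larger share of a per-unit tax.

Buyers bear 11 per ton; suppliers bear 5.5 per ton.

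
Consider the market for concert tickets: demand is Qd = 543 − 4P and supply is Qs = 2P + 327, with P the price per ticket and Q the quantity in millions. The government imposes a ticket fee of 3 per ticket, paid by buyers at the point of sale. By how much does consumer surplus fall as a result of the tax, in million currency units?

Without the tax, 543 − 4P = 2P + 327 gives 6P = 216, so P* = 36 and Q* = 399.
With the tax collected from buyers, demand (in seller-price terms) shifts: Qd = 543 − 4(P + 3).
Solving gives Q = 395 with buyers paying 37 and sellers receiving 34 (the 3 wedge).
ΔCS is the trapezoid between Q = 395 and Q = 399 of height 1: ½ · (399 + 395) · 1 = 397.

Consumer surplus falls by 397 million.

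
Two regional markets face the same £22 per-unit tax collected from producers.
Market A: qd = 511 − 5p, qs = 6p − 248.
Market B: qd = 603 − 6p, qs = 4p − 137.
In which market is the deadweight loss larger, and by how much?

Market A, by £79.2.

Market A: pre-tax p* = £69, q* = 166; post-tax q = 106; deadweight loss = £660.
Market B: pre-tax p* = £74, q* = 159; post-tax q = 106.2; deadweight loss = £580.8.
Difference: £660 vs £580.8 → market A is larger by £79.2.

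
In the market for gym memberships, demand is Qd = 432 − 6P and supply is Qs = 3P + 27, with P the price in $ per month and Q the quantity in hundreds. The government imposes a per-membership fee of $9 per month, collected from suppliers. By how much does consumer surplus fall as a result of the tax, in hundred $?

Consumer surplus falls by $459 hundred.

Before the tax: set 432 − 6P = 3P + 27 → P* = $45, Q* = 162.
With the tax collected from suppliers, supply shifts: Qs = 3(P − 9) + 27.
Solving gives Q = 144 with consumers paying $48 and suppliers receiving $39 (the $9 wedge).
ΔCS is the trapezoid between Q = 144 and Q = 162 of height $3: ½ · (162 + 144) · 3 = $459.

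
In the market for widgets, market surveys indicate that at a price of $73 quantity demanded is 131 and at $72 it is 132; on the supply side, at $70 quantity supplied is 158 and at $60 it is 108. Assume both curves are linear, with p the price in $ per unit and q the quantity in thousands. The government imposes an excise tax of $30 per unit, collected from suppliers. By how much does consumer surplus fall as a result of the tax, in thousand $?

Demand slope: (132 − 131)/(72 − 73) = -1, so qd = 204 − p.
Supply slope: (108 − 158)/(60 − 70) = 5, so qs = 5p − 192.
Before the tax: set 204 − p = 5p − 192 → p* = $66, q* = 138.
With the tax collected from suppliers, supply shifts: qs = 5(p − 30) − 192.
New equilibrium: consumers pay $91, suppliers receive $61, q = 113. (Wedge: pb − ps = 30.)
ΔCS is the trapezoid between Q = 113 and Q = 138 of height $25: ½ · (138 + 113) · 25 = $3137.5.

Consumer surplus falls by $3137.5 thousand.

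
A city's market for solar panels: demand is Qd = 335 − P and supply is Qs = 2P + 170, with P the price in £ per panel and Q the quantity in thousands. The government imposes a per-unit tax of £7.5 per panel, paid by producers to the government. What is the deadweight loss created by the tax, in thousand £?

Deadweight loss = £18.75 thousand.

Without the tax, 335 − P = 2P + 170 gives 3P = 165, so P* = £55 and Q* = 280.
With the tax collected from producers, supply shifts: Qs = 2(P − 7.5) + 170.
Solving gives Q = 275 with buyers paying £60 and producers receiving £52.5 (the £7.5 wedge).
Quantity falls by |ΔQ| = |280 − 275| = 5.
DWL = ½ · t · |ΔQ| = ½ · 7.5 · 5 = £18.75.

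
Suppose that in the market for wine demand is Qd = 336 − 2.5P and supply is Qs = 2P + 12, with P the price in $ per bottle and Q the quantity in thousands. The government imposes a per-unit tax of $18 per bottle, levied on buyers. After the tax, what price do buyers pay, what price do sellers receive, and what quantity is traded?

Buyers pay $80; sellers receive $62; quantity = 136.

Before the tax: set 336 − 2.5P = 2P + 12 → P* = $72, Q* = 156.
With the tax collected from buyers, demand (in seller-price terms) shifts: Qd = 336 − 2.5(P + 18).
Solving gives Q = 136 with buyers paying $80 and sellers receiving $62 (the $18 wedge).
The less price-elastic side of the market bears the larger share of a per-unit tax.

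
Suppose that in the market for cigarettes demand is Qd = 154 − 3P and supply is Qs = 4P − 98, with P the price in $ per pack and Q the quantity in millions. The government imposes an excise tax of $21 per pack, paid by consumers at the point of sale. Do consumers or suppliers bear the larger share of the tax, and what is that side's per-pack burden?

Consumers bear the larger share: $12 per pack.

Without the tax, 154 − 3P = 4P − 98 gives 7P = 252, so P* = $36 and Q* = 46.
With the tax collected from consumers, demand (in seller-price terms) shifts: Qd = 154 − 3(P + 21).
New equilibrium: consumers pay $48, suppliers receive $27, Q = 10. (Wedge: Pb − Ps = 21.)
Per-pack burden: consumers $12, suppliers $9.
Consumers take the larger share because demand is less price-elastic here (demand slope 3 vs supply slope 4).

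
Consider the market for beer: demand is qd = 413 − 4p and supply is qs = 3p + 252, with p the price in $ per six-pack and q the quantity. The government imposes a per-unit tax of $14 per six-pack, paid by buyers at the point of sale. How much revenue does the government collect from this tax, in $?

Tax revenue = $4158.

Without the tax, 413 − 4p = 3p + 252 gives 7p = 161, so p* = $23 and q* = 321.
With the tax collected from buyers, demand (in seller-price terms) shifts: qd = 413 − 4(p + 14).
Solving gives q = 297 with buyers paying $29 and producers receiving $15 (the $14 wedge).
Revenue = t · Q = 14 · 297 = $4158.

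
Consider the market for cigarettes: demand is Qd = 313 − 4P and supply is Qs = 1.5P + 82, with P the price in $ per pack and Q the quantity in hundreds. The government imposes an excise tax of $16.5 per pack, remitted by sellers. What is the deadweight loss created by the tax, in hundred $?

Without the tax, 313 − 4P = 1.5P + 82 gives 5.5P = 231, so P* = $42 and Q* = 145.
With the tax collected from sellers, supply shifts: Qs = 1.5(P − 16.5) + 82.
Solving gives Q = 127 with buyers paying $46.5 and sellers receiving $30 (the $16.5 wedge).
Quantity falls by |ΔQ| = |145 − 127| = 18.
DWL = ½ · t · |ΔQ| = ½ · 16.5 · 18 = $148.5.

Deadweight loss = $148.5 hundred.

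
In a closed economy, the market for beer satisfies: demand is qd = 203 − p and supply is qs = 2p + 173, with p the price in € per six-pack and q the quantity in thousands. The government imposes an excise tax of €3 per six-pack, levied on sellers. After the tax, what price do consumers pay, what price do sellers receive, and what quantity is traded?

Consumers pay €12; sellers receive €9; quantity = 191.

Without the tax, 203 − p = 2p + 173 gives 3p = 30, so p* = €10 and q* = 193.
With the tax collected from sellers, supply shifts: qs = 2(p − 3) + 173.
Solving gives q = 191 with consumers paying €12 and sellers receiving €9 (the €3 wedge).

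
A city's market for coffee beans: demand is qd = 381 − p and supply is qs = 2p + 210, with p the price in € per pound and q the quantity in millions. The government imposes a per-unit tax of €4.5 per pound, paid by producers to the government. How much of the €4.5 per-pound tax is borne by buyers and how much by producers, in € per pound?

Before the tax: set 381 − p = 2p + 210 → p* = €57, q* = 324.
With the tax collected from producers, supply shifts: qs = 2(p − 4.5) + 210.
Solving gives q = 321 with buyers paying €60 and producers receiving €55.5 (the €4.5 wedge).
Burden on buyers: €3; on producers: €1.5. (They sum to €4.5.)

Buyers bear €3 per pound; producers bear €1.5 per pound.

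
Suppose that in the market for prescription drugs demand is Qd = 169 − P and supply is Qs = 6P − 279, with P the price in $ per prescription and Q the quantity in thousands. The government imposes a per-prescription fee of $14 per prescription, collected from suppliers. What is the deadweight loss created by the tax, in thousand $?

Deadweight loss = $84 thousand.

Without the tax, 169 − P = 6P − 279 gives 7P = 448, so P* = $64 and Q* = 105.
With the tax collected from suppliers, supply shifts: Qs = 6(P − 14) − 279.
New equilibrium: consumers pay $76, suppliers receive $62, Q = 93. (Wedge: Pb − Ps = 14.)
Quantity falls by |ΔQ| = |105 − 93| = 12.
DWL = ½ · t · |ΔQ| = ½ · 14 · 12 = $84.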